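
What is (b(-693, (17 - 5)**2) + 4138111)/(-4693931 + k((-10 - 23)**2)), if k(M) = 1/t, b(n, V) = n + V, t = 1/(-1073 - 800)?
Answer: -2068781/2347902 ≈ -0.88112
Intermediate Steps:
t = -1/1873 (t = 1/(-1873) = -1/1873 ≈ -0.00053390)
b(n, V) = V + n
k(M) = -1873 (k(M) = 1/(-1/1873) = -1873)
(b(-693, (17 - 5)**2) + 4138111)/(-4693931 + k((-10 - 23)**2)) = (((17 - 5)**2 - 693) + 4138111)/(-4693931 - 1873) = ((12**2 - 693) + 4138111)/(-4695804) = ((144 - 693) + 4138111)*(-1/4695804) = (-549 + 4138111)*(-1/4695804) = 4137562*(-1/4695804) = -2068781/2347902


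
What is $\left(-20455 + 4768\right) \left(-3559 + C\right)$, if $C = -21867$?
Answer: $398857662$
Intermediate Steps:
$\left(-20455 + 4768\right) \left(-3559 + C\right) = \left(-20455 + 4768\right) \left(-3559 - 21867\right) = \left(-15687\right) \left(-25426\right) = 398857662$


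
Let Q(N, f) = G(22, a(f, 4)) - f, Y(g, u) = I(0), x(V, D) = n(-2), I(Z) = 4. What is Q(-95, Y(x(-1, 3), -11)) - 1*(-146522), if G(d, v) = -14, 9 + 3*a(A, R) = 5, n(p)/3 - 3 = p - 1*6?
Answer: 146504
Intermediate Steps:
n(p) = -9 + 3*p (n(p) = 9 + 3*(p - 1*6) = 9 + 3*(p - 6) = 9 + 3*(-6 + p) = 9 + (-18 + 3*p) = -9 + 3*p)
a(A, R) = -4/3 (a(A, R) = -3 + (⅓)*5 = -3 + 5/3 = -4/3)
x(V, D) = -15 (x(V, D) = -9 + 3*(-2) = -9 - 6 = -15)
Y(g, u) = 4
Q(N, f) = -14 - f
Q(-95, Y(x(-1, 3), -11)) - 1*(-146522) = (-14 - 1*4) - 1*(-146522) = (-14 - 4) + 146522 = -18 + 146522 = 146504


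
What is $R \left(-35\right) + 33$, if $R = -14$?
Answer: $523$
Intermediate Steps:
$R \left(-35\right) + 33 = \left(-14\right) \left(-35\right) + 33 = 490 + 33 = 523$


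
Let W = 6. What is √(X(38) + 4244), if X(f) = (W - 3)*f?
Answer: √4358 ≈ 66.015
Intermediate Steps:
X(f) = 3*f (X(f) = (6 - 3)*f = 3*f)
√(X(38) + 4244) = √(3*38 + 4244) = √(114 + 4244) = √4358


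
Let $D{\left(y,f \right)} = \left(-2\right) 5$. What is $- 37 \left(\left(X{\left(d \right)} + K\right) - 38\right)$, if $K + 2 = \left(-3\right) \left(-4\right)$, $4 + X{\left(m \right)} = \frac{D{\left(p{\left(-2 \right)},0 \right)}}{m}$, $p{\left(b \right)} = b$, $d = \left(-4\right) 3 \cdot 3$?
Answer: $\frac{21127}{18} \approx 1173.7$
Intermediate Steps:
$d = -36$ ($d = \left(-12\right) 3 = -36$)
$D{\left(y,f \right)} = -10$
$X{\left(m \right)} = -4 - \frac{10}{m}$
$K = 10$ ($K = -2 - -12 = -2 + 12 = 10$)
$- 37 \left(\left(X{\left(d \right)} + K\right) - 38\right) = - 37 \left(\left(\left(-4 - \frac{10}{-36}\right) + 10\right) - 38\right) = - 37 \left(\left(\left(-4 - - \frac{5}{18}\right) + 10\right) - 38\right) = - 37 \left(\left(\left(-4 + \frac{5}{18}\right) + 10\right) - 38\right) = - 37 \left(\left(- \frac{67}{18} + 10\right) - 38\right) = - 37 \left(\frac{113}{18} - 38\right) = \left(-37\right) \left(- \frac{571}{18}\right) = \frac{21127}{18}$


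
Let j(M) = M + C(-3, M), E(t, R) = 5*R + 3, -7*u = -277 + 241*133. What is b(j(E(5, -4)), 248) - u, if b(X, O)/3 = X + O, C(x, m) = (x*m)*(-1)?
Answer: 35556/7 ≈ 5079.4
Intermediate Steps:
C(x, m) = -m*x (C(x, m) = (m*x)*(-1) = -m*x)
u = -31776/7 (u = -(-277 + 241*133)/7 = -(-277 + 32053)/7 = -⅐*31776 = -31776/7 ≈ -4539.4)
E(t, R) = 3 + 5*R
j(M) = 4*M (j(M) = M - 1*M*(-3) = M + 3*M = 4*M)
b(X, O) = 3*O + 3*X (b(X, O) = 3*(X + O) = 3*(O + X) = 3*O + 3*X)
b(j(E(5, -4)), 248) - u = (3*248 + 3*(4*(3 + 5*(-4)))) - 1*(-31776/7) = (744 + 3*(4*(3 - 20))) + 31776/7 = (744 + 3*(4*(-17))) + 31776/7 = (744 + 3*(-68)) + 31776/7 = (744 - 204) + 31776/7 = 540 + 31776/7 = 35556/7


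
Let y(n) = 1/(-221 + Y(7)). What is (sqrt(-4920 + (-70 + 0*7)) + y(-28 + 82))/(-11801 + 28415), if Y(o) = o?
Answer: -1/3555396 + I*sqrt(4990)/16614 ≈ -2.8126e-7 + 0.0042518*I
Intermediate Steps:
y(n) = -1/214 (y(n) = 1/(-221 + 7) = 1/(-214) = -1/214)
(sqrt(-4920 + (-70 + 0*7)) + y(-28 + 82))/(-11801 + 28415) = (sqrt(-4920 + (-70 + 0*7)) - 1/214)/(-11801 + 28415) = (sqrt(-4920 + (-70 + 0)) - 1/214)/16614 = (sqrt(-4920 - 70) - 1/214)*(1/16614) = (sqrt(-4990) - 1/214)*(1/16614) = (I*sqrt(4990) - 1/214)*(1/16614) = (-1/214 + I*sqrt(4990))*(1/16614) = -1/3555396 + I*sqrt(4990)/16614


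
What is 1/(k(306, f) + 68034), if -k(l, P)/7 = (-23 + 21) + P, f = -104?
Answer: 1/68776 ≈ 1.4540e-5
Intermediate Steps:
k(l, P) = 14 - 7*P (k(l, P) = -7*((-23 + 21) + P) = -7*(-2 + P) = 14 - 7*P)
1/(k(306, f) + 68034) = 1/((14 - 7*(-104)) + 68034) = 1/((14 + 728) + 68034) = 1/(742 + 68034) = 1/68776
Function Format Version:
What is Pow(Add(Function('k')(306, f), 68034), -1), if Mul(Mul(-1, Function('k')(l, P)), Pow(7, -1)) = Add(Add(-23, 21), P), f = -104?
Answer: Rational(1, 68776) ≈ 1.4540e-5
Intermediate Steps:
Function('k')(l, P) = Add(14, Mul(-7, P)) (Function('k')(l, P) = Mul(-7, Add(Add(-23, 21), P)) = Mul(-7, Add(-2, P)) = Add(14, Mul(-7, P)))
Pow(Add(Function('k')(306, f), 68034), -1) = Pow(Add(Add(14, Mul(-7, -104)), 68034), -1) = Pow(Add(Add(14, 728), 68034), -1) = Pow(Add(742, 68034), -1) = Pow(68776, -1) = Rational(1, 68776)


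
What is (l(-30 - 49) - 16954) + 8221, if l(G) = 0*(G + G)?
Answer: -8733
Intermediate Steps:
l(G) = 0 (l(G) = 0*(2*G) = 0)
(l(-30 - 49) - 16954) + 8221 = (0 - 16954) + 8221 = -16954 + 8221 = -8733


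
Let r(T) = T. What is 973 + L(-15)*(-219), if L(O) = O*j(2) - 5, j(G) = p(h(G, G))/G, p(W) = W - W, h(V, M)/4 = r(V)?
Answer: 2068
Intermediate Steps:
h(V, M) = 4*V
p(W) = 0
j(G) = 0 (j(G) = 0/G = 0)
L(O) = -5 (L(O) = O*0 - 5 = 0 - 5 = -5)
973 + L(-15)*(-219) = 973 - 5*(-219) = 973 + 1095 = 2068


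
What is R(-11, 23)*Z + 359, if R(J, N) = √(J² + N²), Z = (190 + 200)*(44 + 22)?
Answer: 359 + 128700*√26 ≈ 6.5660e+5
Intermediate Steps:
Z = 25740 (Z = 390*66 = 25740)
R(-11, 23)*Z + 359 = √((-11)² + 23²)*25740 + 359 = √(121 + 529)*25740 + 359 = √650*25740 + 359 = (5*√26)*25740 + 359 = 128700*√26 + 359 = 359 + 128700*√26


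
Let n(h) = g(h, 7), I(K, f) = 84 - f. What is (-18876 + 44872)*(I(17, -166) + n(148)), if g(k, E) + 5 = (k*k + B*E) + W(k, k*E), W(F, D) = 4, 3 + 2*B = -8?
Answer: 574888542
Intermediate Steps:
B = -11/2 (B = -3/2 + (1/2)*(-8) = -3/2 - 4 = -11/2 ≈ -5.5000)
g(k, E) = -1 + k**2 - 11*E/2 (g(k, E) = -5 + ((k*k - 11*E/2) + 4) = -5 + ((k**2 - 11*E/2) + 4) = -5 + (4 + k**2 - 11*E/2) = -1 + k**2 - 11*E/2)
n(h) = -79/2 + h**2 (n(h) = -1 + h**2 - 11/2*7 = -1 + h**2 - 77/2 = -79/2 + h**2)
(-18876 + 44872)*(I(17, -166) + n(148)) = (-18876 + 44872)*((84 - 1*(-166)) + (-79/2 + 148**2)) = 25996*((84 + 166) + (-79/2 + 21904)) = 25996*(250 + 43729/2) = 25996*(44229/2) = 574888542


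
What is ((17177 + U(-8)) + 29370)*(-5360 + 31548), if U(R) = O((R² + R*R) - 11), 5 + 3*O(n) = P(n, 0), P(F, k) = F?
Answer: 3659851564/3 ≈ 1.2200e+9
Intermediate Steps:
O(n) = -5/3 + n/3
U(R) = -16/3 + 2*R²/3 (U(R) = -5/3 + ((R² + R*R) - 11)/3 = -5/3 + ((R² + R²) - 11)/3 = -5/3 + (2*R² - 11)/3 = -5/3 + (-11 + 2*R²)/3 = -5/3 + (-11/3 + 2*R²/3) = -16/3 + 2*R²/3)
((17177 + U(-8)) + 29370)*(-5360 + 31548) = ((17177 + (-16/3 + (⅔)*(-8)²)) + 29370)*(-5360 + 31548) = ((17177 + (-16/3 + (⅔)*64)) + 29370)*26188 = ((17177 + (-16/3 + 128/3)) + 29370)*26188 = ((17177 + 112/3) + 29370)*26188 = (51643/3 + 29370)*26188 = (139753/3)*26188 = 3659851564/3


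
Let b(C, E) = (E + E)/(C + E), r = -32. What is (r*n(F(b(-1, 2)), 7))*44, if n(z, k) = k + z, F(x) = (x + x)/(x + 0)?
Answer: -12672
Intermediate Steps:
b(C, E) = 2*E/(C + E) (b(C, E) = (2*E)/(C + E) = 2*E/(C + E))
F(x) = 2 (F(x) = (2*x)/x = 2)
(r*n(F(b(-1, 2)), 7))*44 = -32*(7 + 2)*44 = -32*9*44 = -288*44 = -12672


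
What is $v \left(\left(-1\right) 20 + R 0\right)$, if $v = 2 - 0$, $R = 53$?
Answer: $-40$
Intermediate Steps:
$v = 2$ ($v = 2 + 0 = 2$)
$v \left(\left(-1\right) 20 + R 0\right) = 2 \left(\left(-1\right) 20 + 53 \cdot 0\right) = 2 \left(-20 + 0\right) = 2 \left(-20\right) = -40$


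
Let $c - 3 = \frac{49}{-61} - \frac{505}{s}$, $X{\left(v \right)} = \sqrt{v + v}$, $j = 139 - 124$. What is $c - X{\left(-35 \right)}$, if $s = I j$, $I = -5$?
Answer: $\frac{8171}{915} - i \sqrt{70} \approx 8.9301 - 8.3666 i$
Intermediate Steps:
$j = 15$
$X{\left(v \right)} = \sqrt{2} \sqrt{v}$ ($X{\left(v \right)} = \sqrt{2 v} = \sqrt{2} \sqrt{v}$)
$s = -75$ ($s = \left(-5\right) 15 = -75$)
$c = \frac{8171}{915}$ ($c = 3 + \left(\frac{49}{-61} - \frac{505}{-75}\right) = 3 + \left(49 \left(- \frac{1}{61}\right) - - \frac{101}{15}\right) = 3 + \left(- \frac{49}{61} + \frac{101}{15}\right) = 3 + \frac{5426}{915} = \frac{8171}{915} \approx 8.9301$)
$c - X{\left(-35 \right)} = \frac{8171}{915} - \sqrt{2} \sqrt{-35} = \frac{8171}{915} - \sqrt{2} i \sqrt{35} = \frac{8171}{915} - i \sqrt{70}$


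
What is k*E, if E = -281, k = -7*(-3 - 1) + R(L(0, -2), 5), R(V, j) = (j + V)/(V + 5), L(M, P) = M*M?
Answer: -8149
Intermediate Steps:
L(M, P) = M²
R(V, j) = (V + j)/(5 + V)
k = 29 (k = -7*(-3 - 1) + (0² + 5)/(5 + 0²) = -7*(-4) + (0 + 5)/(5 + 0) = 28 + 5/5 = 28 + (⅕)*5 = 28 + 1 = 29)
k*E = 29*(-281) = -8149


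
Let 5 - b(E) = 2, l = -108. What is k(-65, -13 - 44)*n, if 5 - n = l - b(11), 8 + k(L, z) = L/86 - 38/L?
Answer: -2649266/2795 ≈ -947.86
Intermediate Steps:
b(E) = 3 (b(E) = 5 - 1*2 = 5 - 2 = 3)
k(L, z) = -8 - 38/L + L/86 (k(L, z) = -8 + (L/86 - 38/L) = -8 + (-38/L + L/86) = -8 - 38/L + L/86)
n = 116 (n = 5 - (-108 - 1*3) = 5 - (-108 - 3) = 5 - 1*(-111) = 5 + 111 = 116)
k(-65, -13 - 44)*n = (-8 - 38/(-65) + (1/86)*(-65))*116 = (-8 - 38*(-1/65) - 65/86)*116 = (-8 + 38/65 - 65/86)*116 = -45677/5590*116 = -2649266/2795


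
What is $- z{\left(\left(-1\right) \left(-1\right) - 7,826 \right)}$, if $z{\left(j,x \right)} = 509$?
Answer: $-509$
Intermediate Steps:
$- z{\left(\left(-1\right) \left(-1\right) - 7,826 \right)} = \left(-1\right) 509 = -509$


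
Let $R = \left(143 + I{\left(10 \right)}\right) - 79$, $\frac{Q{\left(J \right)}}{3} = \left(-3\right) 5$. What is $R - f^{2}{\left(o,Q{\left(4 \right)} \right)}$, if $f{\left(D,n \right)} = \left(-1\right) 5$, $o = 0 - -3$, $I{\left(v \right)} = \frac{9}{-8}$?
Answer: $\frac{303}{8} \approx 37.875$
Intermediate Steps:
$I{\left(v \right)} = - \frac{9}{8}$ ($I{\left(v \right)} = 9 \left(- \frac{1}{8}\right) = - \frac{9}{8}$)
$o = 3$ ($o = 0 + 3 = 3$)
$Q{\left(J \right)} = -45$ ($Q{\left(J \right)} = 3 \left(\left(-3\right) 5\right) = 3 \left(-15\right) = -45$)
$f{\left(D,n \right)} = -5$
$R = \frac{503}{8}$ ($R = \left(143 - \frac{9}{8}\right) - 79 = \frac{1135}{8} - 79 = \frac{503}{8} \approx 62.875$)
$R - f^{2}{\left(o,Q{\left(4 \right)} \right)} = \frac{503}{8} - \left(-5\right)^{2} = \frac{503}{8} - 25 = \frac{303}{8}$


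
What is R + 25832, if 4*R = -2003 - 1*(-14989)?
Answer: 58157/2 ≈ 29079.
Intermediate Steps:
R = 6493/2 (R = (-2003 - 1*(-14989))/4 = (-2003 + 14989)/4 = (¼)*12986 = 6493/2 ≈ 3246.5)
R + 25832 = 6493/2 + 25832 = 58157/2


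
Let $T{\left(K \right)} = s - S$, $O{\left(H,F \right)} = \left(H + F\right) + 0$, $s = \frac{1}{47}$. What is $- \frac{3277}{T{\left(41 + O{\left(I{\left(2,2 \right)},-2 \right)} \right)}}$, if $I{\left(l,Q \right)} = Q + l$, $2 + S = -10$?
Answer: $- \frac{1363}{5} \approx -272.6$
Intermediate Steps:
$s = \frac{1}{47} \approx 0.021277$
$S = -12$ ($S = -2 - 10 = -12$)
$O{\left(H,F \right)} = F + H$ ($O{\left(H,F \right)} = \left(F + H\right) + 0 = F + H$)
$T{\left(K \right)} = \frac{565}{47}$ ($T{\left(K \right)} = \frac{1}{47} - -12 = \frac{1}{47} + 12 = \frac{565}{47}$)
$- \frac{3277}{T{\left(41 + O{\left(I{\left(2,2 \right)},-2 \right)} \right)}} = - \frac{3277}{\frac{565}{47}} = \left(-3277\right) \frac{47}{565} = - \frac{1363}{5}$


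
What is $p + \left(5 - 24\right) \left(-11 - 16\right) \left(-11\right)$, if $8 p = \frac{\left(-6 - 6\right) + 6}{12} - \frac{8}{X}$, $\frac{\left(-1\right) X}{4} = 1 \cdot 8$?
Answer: $- \frac{180577}{32} \approx -5643.0$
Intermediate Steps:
$X = -32$ ($X = - 4 \cdot 1 \cdot 8 = \left(-4\right) 8 = -32$)
$p = - \frac{1}{32}$ ($p = \frac{\frac{\left(-6 - 6\right) + 6}{12} - \frac{8}{-32}}{8} = \frac{\left(-12 + 6\right) \frac{1}{12} - - \frac{1}{4}}{8} = \frac{\left(-6\right) \frac{1}{12} + \frac{1}{4}}{8} = \frac{- \frac{1}{2} + \frac{1}{4}}{8} = \frac{1}{8} \left(- \frac{1}{4}\right) = - \frac{1}{32} \approx -0.03125$)
$p + \left(5 - 24\right) \left(-11 - 16\right) \left(-11\right) = - \frac{1}{32} + \left(5 - 24\right) \left(-11 - 16\right) \left(-11\right) = - \frac{1}{32} + \left(-19\right) \left(-27\right) \left(-11\right) = - \frac{1}{32} + 513 \left(-11\right) = - \frac{1}{32} - 5643 = - \frac{180577}{32}$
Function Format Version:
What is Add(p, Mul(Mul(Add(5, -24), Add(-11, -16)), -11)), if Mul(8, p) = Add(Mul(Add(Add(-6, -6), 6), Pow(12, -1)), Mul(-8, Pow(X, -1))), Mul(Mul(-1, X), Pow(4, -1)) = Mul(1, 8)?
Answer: Rational(-180577, 32) ≈ -5643.0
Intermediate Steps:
X = -32 (X = Mul(-4, Mul(1, 8)) = Mul(-4, 8) = -32)
p = Rational(-1, 32) (p = Mul(Rational(1, 8), Add(Mul(Add(Add(-6, -6), 6), Pow(12, -1)), Mul(-8, Pow(-32, -1)))) = Mul(Rational(1, 8), Add(Mul(Add(-12, 6), Rational(1, 12)), Mul(-8, Rational(-1, 32)))) = Mul(Rational(1, 8), Add(Mul(-6, Rational(1, 12)), Rational(1, 4))) = Mul(Rational(1, 8), Add(Rational(-1, 2), Rational(1, 4))) = Mul(Rational(1, 8), Rational(-1, 4)) = Rational(-1, 32) ≈ -0.031250)
Add(p, Mul(Mul(Add(5, -24), Add(-11, -16)), -11)) = Add(Rational(-1, 32), Mul(Mul(Add(5, -24), Add(-11, -16)), -11)) = Add(Rational(-1, 32), Mul(Mul(-19, -27), -11)) = Add(Rational(-1, 32), Mul(513, -11)) = Add(Rational(-1, 32), -5643) = Rational(-180577, 32)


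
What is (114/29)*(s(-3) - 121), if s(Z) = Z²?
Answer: -12768/29 ≈ -440.28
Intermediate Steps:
(114/29)*(s(-3) - 121) = (114/29)*((-3)² - 121) = (114*(1/29))*(9 - 121) = (114/29)*(-112) = -12768/29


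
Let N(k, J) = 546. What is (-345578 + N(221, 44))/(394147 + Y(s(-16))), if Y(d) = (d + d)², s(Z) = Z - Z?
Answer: -345032/394147 ≈ -0.87539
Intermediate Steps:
s(Z) = 0
Y(d) = 4*d² (Y(d) = (2*d)² = 4*d²)
(-345578 + N(221, 44))/(394147 + Y(s(-16))) = (-345578 + 546)/(394147 + 4*0²) = -345032/(394147 + 4*0) = -345032/(394147 + 0) = -345032/394147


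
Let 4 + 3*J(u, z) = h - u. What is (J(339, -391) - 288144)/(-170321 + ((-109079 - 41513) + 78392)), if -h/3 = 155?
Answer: 865240/727563 ≈ 1.1892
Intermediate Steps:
h = -465 (h = -3*155 = -465)
J(u, z) = -469/3 - u/3 (J(u, z) = -4/3 + (-465 - u)/3 = -4/3 + (-155 - u/3) = -469/3 - u/3)
(J(339, -391) - 288144)/(-170321 + ((-109079 - 41513) + 78392)) = ((-469/3 - 1/3*339) - 288144)/(-170321 + ((-109079 - 41513) + 78392)) = ((-469/3 - 113) - 288144)/(-170321 + (-150592 + 78392)) = (-808/3 - 288144)/(-170321 - 72200) = -865240/3/(-242521) = -865240/3*(-1/242521) = 865240/727563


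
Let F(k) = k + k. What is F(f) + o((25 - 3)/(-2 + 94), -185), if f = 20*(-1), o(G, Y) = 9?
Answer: -31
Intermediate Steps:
f = -20
F(k) = 2*k
F(f) + o((25 - 3)/(-2 + 94), -185) = 2*(-20) + 9 = -40 + 9 = -31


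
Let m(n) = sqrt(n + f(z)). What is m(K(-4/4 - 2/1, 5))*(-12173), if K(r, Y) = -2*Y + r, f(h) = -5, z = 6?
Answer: -36519*I*sqrt(2) ≈ -51646.0*I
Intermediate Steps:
K(r, Y) = r - 2*Y
m(n) = sqrt(-5 + n) (m(n) = sqrt(n - 5) = sqrt(-5 + n))
m(K(-4/4 - 2/1, 5))*(-12173) = sqrt(-5 + ((-4/4 - 2/1) - 2*5))*(-12173) = sqrt(-5 + ((-4*1/4 - 2*1) - 10))*(-12173) = sqrt(-5 + ((-1 - 2) - 10))*(-12173) = sqrt(-5 + (-3 - 10))*(-12173) = sqrt(-5 - 13)*(-12173) = sqrt(-18)*(-12173) = (3*I*sqrt(2))*(-12173) = -36519*I*sqrt(2)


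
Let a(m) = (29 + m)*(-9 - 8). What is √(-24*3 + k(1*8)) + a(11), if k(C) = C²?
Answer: -680 + 2*I*√2 ≈ -680.0 + 2.8284*I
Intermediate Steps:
a(m) = -493 - 17*m (a(m) = (29 + m)*(-17) = -493 - 17*m)
√(-24*3 + k(1*8)) + a(11) = √(-24*3 + (1*8)²) + (-493 - 17*11) = √(-72 + 8²) + (-493 - 187) = √(-72 + 64) - 680 = √(-8) - 680 = 2*I*√2 - 680 = -680 + 2*I*√2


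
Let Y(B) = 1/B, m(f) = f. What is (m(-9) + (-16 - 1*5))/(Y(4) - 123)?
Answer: 120/491 ≈ 0.24440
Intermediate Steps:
(m(-9) + (-16 - 1*5))/(Y(4) - 123) = (-9 + (-16 - 1*5))/(1/4 - 123) = (-9 + (-16 - 5))/(¼ - 123) = (-9 - 21)/(-491/4) = -30*(-4/491) = 120/491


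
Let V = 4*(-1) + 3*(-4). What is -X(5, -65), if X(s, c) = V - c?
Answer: -49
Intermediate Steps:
V = -16 (V = -4 - 12 = -16)
X(s, c) = -16 - c
-X(5, -65) = -(-16 - 1*(-65)) = -(-16 + 65) = -1*49 = -49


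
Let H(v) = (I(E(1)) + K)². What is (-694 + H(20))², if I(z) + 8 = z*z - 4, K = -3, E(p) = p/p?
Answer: 248004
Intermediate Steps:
E(p) = 1
I(z) = -12 + z² (I(z) = -8 + (z*z - 4) = -8 + (z² - 4) = -8 + (-4 + z²) = -12 + z²)
H(v) = 196 (H(v) = ((-12 + 1²) - 3)² = ((-12 + 1) - 3)² = (-11 - 3)² = (-14)² = 196)
(-694 + H(20))² = (-694 + 196)² = (-498)² = 248004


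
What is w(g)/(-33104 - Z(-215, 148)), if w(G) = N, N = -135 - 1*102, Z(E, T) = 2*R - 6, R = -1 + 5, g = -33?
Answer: 237/33106 ≈ 0.0071588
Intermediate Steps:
R = 4
Z(E, T) = 2 (Z(E, T) = 2*4 - 6 = 8 - 6 = 2)
N = -237 (N = -135 - 102 = -237)
w(G) = -237
w(g)/(-33104 - Z(-215, 148)) = -237/(-33104 - 1*2) = -237/(-33104 - 2) = -237/(-33106) = -237*(-1/33106) = 237/33106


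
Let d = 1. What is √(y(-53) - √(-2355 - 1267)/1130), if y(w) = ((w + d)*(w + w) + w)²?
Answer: √(38052489568900 - 1130*I*√3622)/1130 ≈ 5459.0 - 4.8781e-6*I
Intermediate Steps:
y(w) = (w + 2*w*(1 + w))² (y(w) = ((w + 1)*(w + w) + w)² = ((1 + w)*(2*w) + w)² = (2*w*(1 + w) + w)² = (w + 2*w*(1 + w))²)
√(y(-53) - √(-2355 - 1267)/1130) = √((-53)²*(3 + 2*(-53))² - √(-2355 - 1267)/1130) = √(2809*(3 - 106)² - √(-3622)/1130) = √(2809*(-103)² - I*√3622/1130) = √(2809*10609 - I*√3622/1130) = √(29800681 - I*√3622/1130)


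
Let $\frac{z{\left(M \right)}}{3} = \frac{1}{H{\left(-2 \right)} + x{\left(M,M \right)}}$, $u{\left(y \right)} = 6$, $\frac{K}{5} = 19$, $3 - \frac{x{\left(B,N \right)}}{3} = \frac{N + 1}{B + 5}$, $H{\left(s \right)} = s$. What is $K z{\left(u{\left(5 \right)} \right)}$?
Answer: $\frac{3135}{56} \approx 55.982$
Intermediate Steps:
$x{\left(B,N \right)} = 9 - \frac{3 \left(1 + N\right)}{5 + B}$ ($x{\left(B,N \right)} = 9 - 3 \frac{N + 1}{B + 5} = 9 - 3 \frac{1 + N}{5 + B} = 9 - \frac{3 \left(1 + N\right)}{5 + B}$)
$K = 95$ ($K = 5 \cdot 19 = 95$)
$z{\left(M \right)} = \frac{3}{-2 + \frac{3 \left(14 + 2 M\right)}{5 + M}}$ ($z{\left(M \right)} = \frac{3}{-2 + \frac{3 \left(14 - M + 3 M\right)}{5 + M}} = \frac{3}{-2 + \frac{3 \left(14 + 2 M\right)}{5 + M}}$)
$K z{\left(u{\left(5 \right)} \right)} = 95 \frac{3 \left(5 + 6\right)}{4 \left(8 + 6\right)} = 95 \cdot \frac{3}{4} \cdot \frac{1}{14} \cdot 11 = 95 \cdot \frac{33}{56} = \frac{3135}{56}$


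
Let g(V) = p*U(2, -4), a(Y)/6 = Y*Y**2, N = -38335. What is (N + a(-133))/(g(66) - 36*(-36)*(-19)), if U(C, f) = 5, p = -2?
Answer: 14154157/24634 ≈ 574.58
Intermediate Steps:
a(Y) = 6*Y**3 (a(Y) = 6*(Y*Y**2) = 6*Y**3)
g(V) = -10 (g(V) = -2*5 = -10)
(N + a(-133))/(g(66) - 36*(-36)*(-19)) = (-38335 + 6*(-133)**3)/(-10 - 36*(-36)*(-19)) = (-38335 + 6*(-2352637))/(-10 + 1296*(-19)) = (-38335 - 14115822)/(-10 - 24624) = -14154157/(-24634) = -14154157*(-1/24634) = 14154157/24634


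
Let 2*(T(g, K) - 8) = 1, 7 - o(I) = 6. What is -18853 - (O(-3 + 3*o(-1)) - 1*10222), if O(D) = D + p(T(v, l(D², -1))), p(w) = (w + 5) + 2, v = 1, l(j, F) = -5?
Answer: -17293/2 ≈ -8646.5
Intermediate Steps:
o(I) = 1 (o(I) = 7 - 1*6 = 7 - 6 = 1)
T(g, K) = 17/2 (T(g, K) = 8 + (½)*1 = 8 + ½ = 17/2)
p(w) = 7 + w (p(w) = (5 + w) + 2 = 7 + w)
O(D) = 31/2 + D (O(D) = D + (7 + 17/2) = D + 31/2 = 31/2 + D)
-18853 - (O(-3 + 3*o(-1)) - 1*10222) = -18853 - ((31/2 + (-3 + 3*1)) - 1*10222) = -18853 - ((31/2 + (-3 + 3)) - 10222) = -18853 - ((31/2 + 0) - 10222) = -18853 - (31/2 - 10222) = -18853 - 1*(-20413/2) = -18853 + 20413/2 = -17293/2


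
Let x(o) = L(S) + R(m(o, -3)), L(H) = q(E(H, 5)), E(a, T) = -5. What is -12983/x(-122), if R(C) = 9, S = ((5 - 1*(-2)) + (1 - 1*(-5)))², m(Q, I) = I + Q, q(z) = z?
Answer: -12983/4 ≈ -3245.8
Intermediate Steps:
S = 169 (S = ((5 + 2) + (1 + 5))² = (7 + 6)² = 13² = 169)
L(H) = -5
x(o) = 4 (x(o) = -5 + 9 = 4)
-12983/x(-122) = -12983/4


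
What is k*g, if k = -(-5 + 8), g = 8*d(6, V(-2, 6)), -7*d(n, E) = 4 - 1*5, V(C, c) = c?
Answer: -24/7 ≈ -3.4286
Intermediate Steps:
d(n, E) = ⅐ (d(n, E) = -(4 - 1*5)/7 = -(4 - 5)/7 = -⅐*(-1) = ⅐)
g = 8/7 (g = 8*(⅐) = 8/7 ≈ 1.1429)
k = -3 (k = -1*3 = -3)
k*g = -3*8/7 = -24/7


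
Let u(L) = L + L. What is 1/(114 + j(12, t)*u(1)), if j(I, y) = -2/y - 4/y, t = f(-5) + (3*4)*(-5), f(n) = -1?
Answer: 61/6966 ≈ 0.0087568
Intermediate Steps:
u(L) = 2*L
t = -61 (t = -1 + (3*4)*(-5) = -1 + 12*(-5) = -1 - 60 = -61)
j(I, y) = -6/y
1/(114 + j(12, t)*u(1)) = 1/(114 + (-6/(-61))*(2*1)) = 1/(114 - 6*(-1/61)*2) = 1/(114 + (6/61)*2) = 1/(114 + 12/61) = 1/(6966/61) = 61/6966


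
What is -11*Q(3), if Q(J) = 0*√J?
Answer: 0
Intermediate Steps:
Q(J) = 0
-11*Q(3) = -11*0 = 0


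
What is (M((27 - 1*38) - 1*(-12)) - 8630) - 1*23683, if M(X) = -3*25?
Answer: -32388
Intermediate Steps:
M(X) = -75
(M((27 - 1*38) - 1*(-12)) - 8630) - 1*23683 = (-75 - 8630) - 1*23683 = -8705 - 23683 = -32388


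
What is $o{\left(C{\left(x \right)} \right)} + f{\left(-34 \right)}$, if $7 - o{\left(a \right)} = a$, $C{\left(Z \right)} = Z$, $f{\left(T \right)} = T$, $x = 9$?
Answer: $-36$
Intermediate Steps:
$o{\left(a \right)} = 7 - a$
$o{\left(C{\left(x \right)} \right)} + f{\left(-34 \right)} = \left(7 - 9\right) - 34 = -2 - 34 = -36$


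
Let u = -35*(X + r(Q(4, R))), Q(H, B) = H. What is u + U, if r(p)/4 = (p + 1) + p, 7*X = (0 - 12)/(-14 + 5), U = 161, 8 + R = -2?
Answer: -3317/3 ≈ -1105.7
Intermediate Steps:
R = -10 (R = -8 - 2 = -10)
X = 4/21 (X = ((0 - 12)/(-14 + 5))/7 = (-12/(-9))/7 = (-12*(-⅑))/7 = (⅐)*(4/3) = 4/21 ≈ 0.19048)
r(p) = 4 + 8*p (r(p) = 4*((p + 1) + p) = 4*((1 + p) + p) = 4*(1 + 2*p) = 4 + 8*p)
u = -3800/3 (u = -35*(4/21 + (4 + 8*4)) = -35*(4/21 + (4 + 32)) = -35*(4/21 + 36) = -35*760/21 = -3800/3 ≈ -1266.7)
u + U = -3800/3 + 161 = -3317/3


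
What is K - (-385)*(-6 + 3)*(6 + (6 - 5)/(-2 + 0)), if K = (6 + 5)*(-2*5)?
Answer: -12925/2 ≈ -6462.5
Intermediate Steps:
K = -110 (K = 11*(-10) = -110)
K - (-385)*(-6 + 3)*(6 + (6 - 5)/(-2 + 0)) = -110 - (-385)*(-6 + 3)*(6 + (6 - 5)/(-2 + 0)) = -110 - (-385)*(-3*(6 + 1/(-2))) = -110 - (-385)*(-3*(6 + 1*(-½))) = -110 - (-385)*(-3*(6 - ½)) = -110 - (-385)*(-3*11/2) = -110 - (-385)*(-33)/2 = -110 - 35*363/2 = -110 - 12705/2 = -12925/2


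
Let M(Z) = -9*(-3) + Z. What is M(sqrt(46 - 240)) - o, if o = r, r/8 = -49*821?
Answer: 321859 + I*sqrt(194) ≈ 3.2186e+5 + 13.928*I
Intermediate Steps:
M(Z) = 27 + Z
r = -321832 (r = 8*(-49*821) = 8*(-40229) = -321832)
o = -321832
M(sqrt(46 - 240)) - o = (27 + sqrt(46 - 240)) - 1*(-321832) = (27 + sqrt(-194)) + 321832 = (27 + I*sqrt(194)) + 321832 = 321859 + I*sqrt(194)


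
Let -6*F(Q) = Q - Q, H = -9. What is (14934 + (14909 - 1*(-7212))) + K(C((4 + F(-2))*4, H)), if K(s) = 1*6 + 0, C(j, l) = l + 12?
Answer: 37061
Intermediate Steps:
F(Q) = 0 (F(Q) = -(Q - Q)/6 = -⅙*0 = 0)
C(j, l) = 12 + l
K(s) = 6 (K(s) = 6 + 0 = 6)
(14934 + (14909 - 1*(-7212))) + K(C((4 + F(-2))*4, H)) = (14934 + (14909 - 1*(-7212))) + 6 = (14934 + (14909 + 7212)) + 6 = (14934 + 22121) + 6 = 37055 + 6 = 37061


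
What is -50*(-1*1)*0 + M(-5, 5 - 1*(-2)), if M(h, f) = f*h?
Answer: -35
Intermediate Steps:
-50*(-1*1)*0 + M(-5, 5 - 1*(-2)) = -50*(-1*1)*0 + (5 - 1*(-2))*(-5) = -(-50)*0 + (5 + 2)*(-5) = -50*0 + 7*(-5) = 0 - 35 = -35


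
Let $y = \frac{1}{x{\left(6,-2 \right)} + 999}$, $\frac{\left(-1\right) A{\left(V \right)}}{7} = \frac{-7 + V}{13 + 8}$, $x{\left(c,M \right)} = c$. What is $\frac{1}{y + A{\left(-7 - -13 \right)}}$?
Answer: $\frac{335}{112} \approx 2.9911$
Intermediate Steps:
$A{\left(V \right)} = \frac{7}{3} - \frac{V}{3}$ ($A{\left(V \right)} = - 7 \frac{-7 + V}{13 + 8} = - 7 \frac{-7 + V}{21} = - 7 \left(-7 + V\right) \frac{1}{21} = - 7 \left(- \frac{1}{3} + \frac{V}{21}\right) = \frac{7}{3} - \frac{V}{3}$)
$y = \frac{1}{1005}$ ($y = \frac{1}{6 + 999} = \frac{1}{1005} \approx 0.00099503$)
$\frac{1}{y + A{\left(-7 - -13 \right)}} = \frac{1}{\frac{1}{1005} + \left(\frac{7}{3} - \frac{-7 - -13}{3}\right)} = \frac{1}{\frac{1}{1005} + \left(\frac{7}{3} - \frac{-7 + 13}{3}\right)} = \frac{1}{\frac{1}{1005} + \left(\frac{7}{3} - 2\right)} = \frac{1}{\frac{1}{1005} + \frac{1}{3}} = \frac{1}{\frac{112}{335}} = \frac{335}{112}$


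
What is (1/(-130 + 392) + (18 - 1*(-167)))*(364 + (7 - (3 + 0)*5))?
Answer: 8627838/131 ≈ 65861.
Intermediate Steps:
(1/(-130 + 392) + (18 - 1*(-167)))*(364 + (7 - (3 + 0)*5)) = (1/262 + (18 + 167))*(364 + (7 - 3*5)) = (1/262 + 185)*(364 + (7 - 1*15)) = 48471*(364 + (7 - 15))/262 = 48471*(364 - 8)/262 = (48471/262)*356 = 8627838/131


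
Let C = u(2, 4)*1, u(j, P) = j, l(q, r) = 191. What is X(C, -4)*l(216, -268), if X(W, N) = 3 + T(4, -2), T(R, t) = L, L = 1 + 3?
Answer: 1337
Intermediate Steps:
C = 2 (C = 2*1 = 2)
L = 4
T(R, t) = 4
X(W, N) = 7 (X(W, N) = 3 + 4 = 7)
X(C, -4)*l(216, -268) = 7*191 = 1337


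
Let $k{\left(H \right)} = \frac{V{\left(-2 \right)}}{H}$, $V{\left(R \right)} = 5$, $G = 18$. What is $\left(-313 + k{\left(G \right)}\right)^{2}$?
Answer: $\frac{31685641}{324} \approx 97795.0$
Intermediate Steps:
$k{\left(H \right)} = \frac{5}{H}$
$\left(-313 + k{\left(G \right)}\right)^{2} = \left(-313 + \frac{5}{18}\right)^{2} = \left(- \frac{5629}{18}\right)^{2} = \frac{31685641}{324}$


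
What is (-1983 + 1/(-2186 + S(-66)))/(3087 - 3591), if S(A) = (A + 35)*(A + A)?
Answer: 3779597/960624 ≈ 3.9345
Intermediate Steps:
S(A) = 2*A*(35 + A) (S(A) = (35 + A)*(2*A) = 2*A*(35 + A))
(-1983 + 1/(-2186 + S(-66)))/(3087 - 3591) = (-1983 + 1/(-2186 + 2*(-66)*(35 - 66)))/(3087 - 3591) = (-1983 + 1/(-2186 + 2*(-66)*(-31)))/(-504) = (-1983 + 1/(-2186 + 4092))*(-1/504) = (-1983 + 1/1906)*(-1/504) = -3779597/1906*(-1/504) = 3779597/960624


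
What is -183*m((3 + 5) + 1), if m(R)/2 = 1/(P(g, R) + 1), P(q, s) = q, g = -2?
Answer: 366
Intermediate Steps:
m(R) = -2 (m(R) = 2/(-2 + 1) = 2/(-1) = 2*(-1) = -2)
-183*m((3 + 5) + 1) = -183*(-2) = 366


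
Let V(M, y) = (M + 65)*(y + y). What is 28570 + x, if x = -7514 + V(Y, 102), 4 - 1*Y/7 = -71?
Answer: 141416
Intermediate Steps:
Y = 525 (Y = 28 - 7*(-71) = 28 + 497 = 525)
V(M, y) = 2*y*(65 + M) (V(M, y) = (65 + M)*(2*y) = 2*y*(65 + M))
x = 112846 (x = -7514 + 2*102*(65 + 525) = -7514 + 2*102*590 = -7514 + 120360 = 112846)
28570 + x = 28570 + 112846 = 141416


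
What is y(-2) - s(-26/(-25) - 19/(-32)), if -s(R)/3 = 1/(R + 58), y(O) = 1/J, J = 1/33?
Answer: 1576731/47707 ≈ 33.050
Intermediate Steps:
J = 1/33 ≈ 0.030303
y(O) = 33 (y(O) = 1/(1/33) = 33)
s(R) = -3/(58 + R) (s(R) = -3/(R + 58) = -3/(58 + R))
y(-2) - s(-26/(-25) - 19/(-32)) = 33 - (-3)/(58 + (-26/(-25) - 19/(-32))) = 33 - (-3)/(58 + (-26*(-1/25) - 19*(-1/32))) = 33 - (-3)/(58 + (26/25 + 19/32)) = 33 - (-3)/(58 + 1307/800) = 33 - (-3)/47707/800 = 33 - (-3)*800/47707 = 33 - 1*(-2400/47707) = 33 + 2400/47707 = 1576731/47707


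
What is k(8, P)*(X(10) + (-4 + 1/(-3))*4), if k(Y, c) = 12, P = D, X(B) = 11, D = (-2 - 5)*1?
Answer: -76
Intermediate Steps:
D = -7 (D = -7*1 = -7)
P = -7
k(8, P)*(X(10) + (-4 + 1/(-3))*4) = 12*(11 + (-4 + 1/(-3))*4) = 12*(11 + (-4 - ⅓)*4) = 12*(11 - 13/3*4) = 12*(11 - 52/3) = 12*(-19/3) = -76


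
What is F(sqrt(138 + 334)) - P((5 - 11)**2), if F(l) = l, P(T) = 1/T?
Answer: -1/36 + 2*sqrt(118) ≈ 21.698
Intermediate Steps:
F(sqrt(138 + 334)) - P((5 - 11)**2) = sqrt(138 + 334) - 1/((5 - 11)**2) = sqrt(472) - 1/((-6)**2) = 2*sqrt(118) - 1/36 = -1/36 + 2*sqrt(118)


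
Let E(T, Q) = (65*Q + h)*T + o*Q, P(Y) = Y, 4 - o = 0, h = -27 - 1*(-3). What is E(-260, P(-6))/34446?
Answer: 17936/5741 ≈ 3.1242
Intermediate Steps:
h = -24 (h = -27 + 3 = -24)
o = 4 (o = 4 - 1*0 = 4 + 0 = 4)
E(T, Q) = 4*Q + T*(-24 + 65*Q) (E(T, Q) = (65*Q - 24)*T + 4*Q = (-24 + 65*Q)*T + 4*Q = T*(-24 + 65*Q) + 4*Q = 4*Q + T*(-24 + 65*Q))
E(-260, P(-6))/34446 = (-24*(-260) + 4*(-6) + 65*(-6)*(-260))/34446 = (6240 - 24 + 101400)*(1/34446) = 107616*(1/34446) = 17936/5741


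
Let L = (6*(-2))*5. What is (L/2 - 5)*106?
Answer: -3710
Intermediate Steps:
L = -60 (L = -12*5 = -60)
(L/2 - 5)*106 = (-60/2 - 5)*106 = (-60*½ - 5)*106 = (-30 - 5)*106 = -35*106 = -3710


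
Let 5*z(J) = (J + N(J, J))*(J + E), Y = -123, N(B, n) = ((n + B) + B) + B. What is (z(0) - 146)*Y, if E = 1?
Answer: 17958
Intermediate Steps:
N(B, n) = n + 3*B (N(B, n) = ((B + n) + B) + B = (n + 2*B) + B = n + 3*B)
z(J) = J*(1 + J) (z(J) = ((J + (J + 3*J))*(J + 1))/5 = ((J + 4*J)*(1 + J))/5 = ((5*J)*(1 + J))/5 = (5*J*(1 + J))/5 = J*(1 + J))
(z(0) - 146)*Y = (0*(1 + 0) - 146)*(-123) = (0*1 - 146)*(-123) = (0 - 146)*(-123) = -146*(-123) = 17958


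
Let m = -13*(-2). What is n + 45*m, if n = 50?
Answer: 1220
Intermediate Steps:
m = 26
n + 45*m = 50 + 45*26 = 50 + 1170 = 1220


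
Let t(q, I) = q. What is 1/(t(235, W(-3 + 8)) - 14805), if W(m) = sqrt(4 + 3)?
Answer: -1/14570 ≈ -6.8634e-5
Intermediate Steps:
W(m) = sqrt(7)
1/(t(235, W(-3 + 8)) - 14805) = 1/(235 - 14805) = 1/(-14570) = -1/14570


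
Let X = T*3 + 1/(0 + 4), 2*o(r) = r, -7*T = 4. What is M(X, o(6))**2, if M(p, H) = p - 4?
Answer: 23409/784 ≈ 29.858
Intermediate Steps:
T = -4/7 (T = -1/7*4 = -4/7 ≈ -0.57143)
o(r) = r/2
X = -41/28 (X = -4/7*3 + 1/(0 + 4) = -12/7 + 1/4 = -41/28 ≈ -1.4643)
M(p, H) = -4 + p
M(X, o(6))**2 = (-4 - 41/28)**2 = (-153/28)**2 = 23409/784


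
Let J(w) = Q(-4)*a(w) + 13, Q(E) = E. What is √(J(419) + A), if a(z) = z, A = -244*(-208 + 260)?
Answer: I*√14351 ≈ 119.8*I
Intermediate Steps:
A = -12688 (A = -244*52 = -12688)
J(w) = 13 - 4*w (J(w) = -4*w + 13 = 13 - 4*w)
√(J(419) + A) = √((13 - 4*419) - 12688) = √((13 - 1676) - 12688) = √(-1663 - 12688) = √(-14351) = I*√14351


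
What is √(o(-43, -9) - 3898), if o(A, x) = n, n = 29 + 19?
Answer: 5*I*√154 ≈ 62.048*I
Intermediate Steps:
n = 48
o(A, x) = 48
√(o(-43, -9) - 3898) = √(48 - 3898) = √(-3850) = 5*I*√154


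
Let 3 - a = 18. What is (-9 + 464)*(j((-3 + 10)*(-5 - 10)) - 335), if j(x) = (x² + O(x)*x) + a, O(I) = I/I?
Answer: 4809350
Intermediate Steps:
a = -15 (a = 3 - 1*18 = 3 - 18 = -15)
O(I) = 1
j(x) = -15 + x + x² (j(x) = (x² + 1*x) - 15 = (x² + x) - 15 = (x + x²) - 15 = -15 + x + x²)
(-9 + 464)*(j((-3 + 10)*(-5 - 10)) - 335) = (-9 + 464)*((-15 + (-3 + 10)*(-5 - 10) + ((-3 + 10)*(-5 - 10))²) - 335) = 455*((-15 + 7*(-15) + (7*(-15))²) - 335) = 455*((-15 - 105 + (-105)²) - 335) = 455*((-15 - 105 + 11025) - 335) = 455*(10905 - 335) = 455*10570 = 4809350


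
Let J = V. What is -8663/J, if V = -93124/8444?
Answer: 18287593/23281 ≈ 785.52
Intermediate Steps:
V = -23281/2111 (V = -93124*1/8444 = -23281/2111 ≈ -11.028)
J = -23281/2111 ≈ -11.028
-8663/J = -8663/(-23281/2111) = -8663*(-2111/23281) = 18287593/23281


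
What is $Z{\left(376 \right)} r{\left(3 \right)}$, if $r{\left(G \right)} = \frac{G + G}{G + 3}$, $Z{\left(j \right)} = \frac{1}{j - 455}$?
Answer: $- \frac{1}{79} \approx -0.012658$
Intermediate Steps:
$Z{\left(j \right)} = \frac{1}{-455 + j}$
$r{\left(G \right)} = \frac{2 G}{3 + G}$
$Z{\left(376 \right)} r{\left(3 \right)} = \frac{2 \cdot 3 \frac{1}{3 + 3}}{-455 + 376} = \frac{2 \cdot 3 \cdot \frac{1}{6}}{-79} = - \frac{2 \cdot 3 \cdot \frac{1}{6}}{79} = \left(- \frac{1}{79}\right) 1 = - \frac{1}{79}$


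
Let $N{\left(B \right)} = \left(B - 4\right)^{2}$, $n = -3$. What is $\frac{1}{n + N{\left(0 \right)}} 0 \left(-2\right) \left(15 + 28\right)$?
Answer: $0$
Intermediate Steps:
$N{\left(B \right)} = \left(-4 + B\right)^{2}$
$\frac{1}{n + N{\left(0 \right)}} 0 \left(-2\right) \left(15 + 28\right) = \frac{1}{-3 + \left(-4 + 0\right)^{2}} \cdot 0 \left(-2\right) \left(15 + 28\right) = \frac{1}{-3 + \left(-4\right)^{2}} \cdot 0 \left(-2\right) 43 = \frac{1}{-3 + 16} \cdot 0 \left(-2\right) 43 = \frac{1}{13} \cdot 0 \left(-2\right) 43 = 0 \left(-2\right) 43 = 0 \cdot 43 = 0$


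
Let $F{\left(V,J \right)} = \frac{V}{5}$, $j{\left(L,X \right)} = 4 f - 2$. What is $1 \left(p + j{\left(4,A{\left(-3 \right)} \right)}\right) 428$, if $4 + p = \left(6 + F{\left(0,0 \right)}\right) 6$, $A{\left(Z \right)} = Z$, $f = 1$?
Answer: $14552$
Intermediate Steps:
$j{\left(L,X \right)} = 2$ ($j{\left(L,X \right)} = 4 \cdot 1 - 2 = 4 - 2 = 2$)
$F{\left(V,J \right)} = \frac{V}{5}$ ($F{\left(V,J \right)} = V \frac{1}{5} = \frac{V}{5}$)
$p = 32$ ($p = -4 + \left(6 + \frac{1}{5} \cdot 0\right) 6 = -4 + \left(6 + 0\right) 6 = -4 + 6 \cdot 6 = -4 + 36 = 32$)
$1 \left(p + j{\left(4,A{\left(-3 \right)} \right)}\right) 428 = 1 \left(32 + 2\right) 428 = 1 \cdot 34 \cdot 428 = 34 \cdot 428 = 14552$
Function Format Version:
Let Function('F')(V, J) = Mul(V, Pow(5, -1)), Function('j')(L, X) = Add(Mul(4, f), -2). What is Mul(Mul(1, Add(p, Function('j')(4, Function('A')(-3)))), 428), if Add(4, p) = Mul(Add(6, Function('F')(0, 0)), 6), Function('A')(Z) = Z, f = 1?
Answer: 14552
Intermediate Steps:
Function('j')(L, X) = 2 (Function('j')(L, X) = Add(Mul(4, 1), -2) = Add(4, -2) = 2)
Function('F')(V, J) = Mul(Rational(1, 5), V) (Function('F')(V, J) = Mul(V, Rational(1, 5)) = Mul(Rational(1, 5), V))
p = 32 (p = Add(-4, Mul(Add(6, Mul(Rational(1, 5), 0)), 6)) = Add(-4, Mul(Add(6, 0), 6)) = Add(-4, Mul(6, 6)) = Add(-4, 36) = 32)
Mul(Mul(1, Add(p, Function('j')(4, Function('A')(-3)))), 428) = Mul(Mul(1, Add(32, 2)), 428) = Mul(Mul(1, 34), 428) = Mul(34, 428) = 14552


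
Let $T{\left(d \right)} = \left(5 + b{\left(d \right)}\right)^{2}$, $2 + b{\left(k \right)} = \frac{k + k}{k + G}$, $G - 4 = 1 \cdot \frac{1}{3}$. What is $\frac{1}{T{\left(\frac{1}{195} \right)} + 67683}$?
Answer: $\frac{178929}{12112064407} \approx 1.4773 \cdot 10^{-5}$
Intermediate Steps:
$G = \frac{13}{3}$ ($G = 4 + 1 \cdot \frac{1}{3} = 4 + \frac{1}{3} = \frac{13}{3} \approx 4.3333$)
$b{\left(k \right)} = -2 + \frac{2 k}{\frac{13}{3} + k}$ ($b{\left(k \right)} = -2 + \frac{k + k}{k + \frac{13}{3}} = -2 + \frac{2 k}{\frac{13}{3} + k}$)
$T{\left(d \right)} = \left(5 - \frac{26}{13 + 3 d}\right)^{2}$
$\frac{1}{T{\left(\frac{1}{195} \right)} + 67683} = \frac{1}{\frac{9 \left(13 + \frac{5}{195}\right)^{2}}{\left(13 + \frac{3}{195}\right)^{2}} + 67683} = \frac{1}{\frac{9 \left(13 + 5 \cdot \frac{1}{195}\right)^{2}}{\left(13 + 3 \cdot \frac{1}{195}\right)^{2}} + 67683} = \frac{1}{\frac{9 \left(13 + \frac{1}{39}\right)^{2}}{\left(13 + \frac{1}{65}\right)^{2}} + 67683} = \frac{1}{\frac{9 \left(\frac{508}{39}\right)^{2}}{\frac{715716}{4225}} + 67683} = \frac{1}{9 \cdot \frac{4225}{715716} \cdot \frac{258064}{1521} + 67683} = \frac{1}{\frac{1612900}{178929} + 67683} = \frac{1}{\frac{12112064407}{178929}} = \frac{178929}{12112064407}$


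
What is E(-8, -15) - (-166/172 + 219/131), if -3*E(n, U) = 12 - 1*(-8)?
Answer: -249203/33798 ≈ -7.3733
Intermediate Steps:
E(n, U) = -20/3 (E(n, U) = -(12 - 1*(-8))/3 = -(12 + 8)/3 = -⅓*20 = -20/3)
E(-8, -15) - (-166/172 + 219/131) = -20/3 - (-166/172 + 219/131) = -20/3 - (-166*1/172 + 219*(1/131)) = -20/3 - (-83/86 + 219/131) = -20/3 - 1*7961/11266 = -20/3 - 7961/11266 = -249203/33798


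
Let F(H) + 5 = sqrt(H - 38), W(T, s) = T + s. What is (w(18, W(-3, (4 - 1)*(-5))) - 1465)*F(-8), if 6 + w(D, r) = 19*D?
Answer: 5645 - 1129*I*sqrt(46) ≈ 5645.0 - 7657.3*I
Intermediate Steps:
F(H) = -5 + sqrt(-38 + H) (F(H) = -5 + sqrt(H - 38) = -5 + sqrt(-38 + H))
w(D, r) = -6 + 19*D
(w(18, W(-3, (4 - 1)*(-5))) - 1465)*F(-8) = ((-6 + 19*18) - 1465)*(-5 + sqrt(-38 - 8)) = ((-6 + 342) - 1465)*(-5 + sqrt(-46)) = (336 - 1465)*(-5 + I*sqrt(46)) = -1129*(-5 + I*sqrt(46)) = 5645 - 1129*I*sqrt(46)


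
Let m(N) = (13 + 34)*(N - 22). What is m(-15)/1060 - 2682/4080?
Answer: -82817/36040 ≈ -2.2979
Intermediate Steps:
m(N) = -1034 + 47*N (m(N) = 47*(-22 + N) = -1034 + 47*N)
m(-15)/1060 - 2682/4080 = (-1034 + 47*(-15))/1060 - 2682/4080 = (-1034 - 705)*(1/1060) - 2682*1/4080 = -1739*1/1060 - 447/680 = -1739/1060 - 447/680 = -82817/36040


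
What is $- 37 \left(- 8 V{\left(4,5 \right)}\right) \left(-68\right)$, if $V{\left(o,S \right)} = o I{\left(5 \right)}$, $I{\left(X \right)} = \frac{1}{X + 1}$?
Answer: $- \frac{40256}{3} \approx -13419.0$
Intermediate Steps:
$I{\left(X \right)} = \frac{1}{1 + X}$
$V{\left(o,S \right)} = \frac{o}{6}$ ($V{\left(o,S \right)} = \frac{o}{1 + 5} = \frac{o}{6}$)
$- 37 \left(- 8 V{\left(4,5 \right)}\right) \left(-68\right) = - 37 \left(- 8 \cdot \frac{1}{6} \cdot 4\right) \left(-68\right) = - 37 \left(\left(-8\right) \frac{2}{3}\right) \left(-68\right) = \left(-37\right) \left(- \frac{16}{3}\right) \left(-68\right) = \frac{592}{3} \left(-68\right) = - \frac{40256}{3}$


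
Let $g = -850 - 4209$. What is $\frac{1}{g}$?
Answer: $- \frac{1}{5059} \approx -0.00019767$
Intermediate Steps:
$g = -5059$
$\frac{1}{g} = \frac{1}{-5059} = - \frac{1}{5059}$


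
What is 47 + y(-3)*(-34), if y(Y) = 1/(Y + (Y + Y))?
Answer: 457/9 ≈ 50.778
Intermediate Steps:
y(Y) = 1/(3*Y) (y(Y) = 1/(Y + 2*Y) = 1/(3*Y))
47 + y(-3)*(-34) = 47 + ((⅓)/(-3))*(-34) = 47 + ((⅓)*(-⅓))*(-34) = 47 - ⅑*(-34) = 47 + 34/9 = 457/9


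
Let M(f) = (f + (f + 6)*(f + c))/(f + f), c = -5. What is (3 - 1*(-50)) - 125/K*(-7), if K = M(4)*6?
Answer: -1273/9 ≈ -141.44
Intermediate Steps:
M(f) = (f + (-5 + f)*(6 + f))/(2*f) (M(f) = (f + (f + 6)*(f - 5))/(f + f) = (f + (6 + f)*(-5 + f))/((2*f)) = (f + (-5 + f)*(6 + f))*(1/(2*f)) = (f + (-5 + f)*(6 + f))/(2*f))
K = -9/2 (K = (1 + (½)*4 - 15/4)*6 = (1 + 2 - 15*¼)*6 = (1 + 2 - 15/4)*6 = -¾*6 = -9/2 ≈ -4.5000)
(3 - 1*(-50)) - 125/K*(-7) = (3 - 1*(-50)) - 125/(-9/2)*(-7) = (3 + 50) - 125*(-2/9)*(-7) = 53 + (250/9)*(-7) = 53 - 1750/9 = -1273/9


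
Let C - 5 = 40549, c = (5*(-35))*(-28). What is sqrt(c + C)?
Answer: sqrt(45454) ≈ 213.20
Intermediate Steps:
c = 4900 (c = -175*(-28) = 4900)
C = 40554 (C = 5 + 40549 = 40554)
sqrt(c + C) = sqrt(4900 + 40554) = sqrt(45454)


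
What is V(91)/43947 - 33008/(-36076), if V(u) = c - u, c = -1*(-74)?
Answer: 362497321/396357993 ≈ 0.91457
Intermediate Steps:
c = 74
V(u) = 74 - u
V(91)/43947 - 33008/(-36076) = (74 - 1*91)/43947 - 33008/(-36076) = (74 - 91)*(1/43947) - 33008*(-1/36076) = -17*1/43947 + 8252/9019 = -17/43947 + 8252/9019 = 362497321/396357993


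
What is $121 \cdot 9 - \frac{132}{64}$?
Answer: $\frac{17391}{16} \approx 1086.9$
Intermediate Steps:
$121 \cdot 9 - \frac{132}{64} = 1089 - \frac{33}{16} = \frac{17391}{16}$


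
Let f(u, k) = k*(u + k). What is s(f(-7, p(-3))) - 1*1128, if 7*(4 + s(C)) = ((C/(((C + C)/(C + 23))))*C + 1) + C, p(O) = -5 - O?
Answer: -7536/7 ≈ -1076.6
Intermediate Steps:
f(u, k) = k*(k + u)
s(C) = -27/7 + C/7 + C*(23/2 + C/2)/7 (s(C) = -4 + (((C/(((C + C)/(C + 23))))*C + 1) + C)/7 = -4 + (((C/(((2*C)/(23 + C))))*C + 1) + C)/7 = -4 + (((C/((2*C/(23 + C))))*C + 1) + C)/7 = -4 + (((C*((23 + C)/(2*C)))*C + 1) + C)/7 = -4 + (((23/2 + C/2)*C + 1) + C)/7 = -4 + ((C*(23/2 + C/2) + 1) + C)/7 = -4 + ((1 + C*(23/2 + C/2)) + C)/7 = -4 + (1 + C + C*(23/2 + C/2))/7 = -4 + (⅐ + C/7 + C*(23/2 + C/2)/7) = -27/7 + C/7 + C*(23/2 + C/2)/7)
s(f(-7, p(-3))) - 1*1128 = (-27/7 + ((-5 - 1*(-3))*((-5 - 1*(-3)) - 7))²/14 + 25*((-5 - 1*(-3))*((-5 - 1*(-3)) - 7))/14) - 1*1128 = (-27/7 + ((-5 + 3)*((-5 + 3) - 7))²/14 + 25*((-5 + 3)*((-5 + 3) - 7))/14) - 1128 = (-27/7 + (-2*(-2 - 7))²/14 + 25*(-2*(-2 - 7))/14) - 1128 = (-27/7 + (-2*(-9))²/14 + 25*(-2*(-9))/14) - 1128 = (-27/7 + (1/14)*18² + (25/14)*18) - 1128 = (-27/7 + (1/14)*324 + 225/7) - 1128 = (-27/7 + 162/7 + 225/7) - 1128 = 360/7 - 1128 = -7536/7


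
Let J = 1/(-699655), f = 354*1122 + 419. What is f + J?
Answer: 278187725584/699655 ≈ 3.9761e+5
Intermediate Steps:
f = 397607 (f = 397188 + 419 = 397607)
J = -1/699655 ≈ -1.4293e-6
f + J = 397607 - 1/699655 = 278187725584/699655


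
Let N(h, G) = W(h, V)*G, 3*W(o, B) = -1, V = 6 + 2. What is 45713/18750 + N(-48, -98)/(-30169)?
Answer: 459500999/188556250 ≈ 2.4369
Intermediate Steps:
V = 8
W(o, B) = -⅓ (W(o, B) = (⅓)*(-1) = -⅓)
N(h, G) = -G/3
45713/18750 + N(-48, -98)/(-30169) = 45713/18750 - ⅓*(-98)/(-30169) = 45713*(1/18750) + (98/3)*(-1/30169) = 45713/18750 - 98/90507 = 459500999/188556250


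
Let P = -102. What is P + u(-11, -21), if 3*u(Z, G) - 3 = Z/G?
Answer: -6352/63 ≈ -100.83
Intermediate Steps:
u(Z, G) = 1 + Z/(3*G) (u(Z, G) = 1 + (Z/G)/3 = 1 + Z/(3*G))
P + u(-11, -21) = -102 + (-21 + (⅓)*(-11))/(-21) = -102 - (-21 - 11/3)/21 = -102 - 1/21*(-74/3) = -102 + 74/63 = -6352/63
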